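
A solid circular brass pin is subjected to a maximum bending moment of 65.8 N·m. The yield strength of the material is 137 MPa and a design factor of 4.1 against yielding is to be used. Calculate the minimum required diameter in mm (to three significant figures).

σ_allow = 137/4.1 = 33.41 MPa.
For a solid circular section σ = 32M/(πd³), so d³ = 32M/(π σ_allow) = 32×65800/(π×33.41) = 20060 mm³.
d = 27.17 mm.

d = 27.2 mm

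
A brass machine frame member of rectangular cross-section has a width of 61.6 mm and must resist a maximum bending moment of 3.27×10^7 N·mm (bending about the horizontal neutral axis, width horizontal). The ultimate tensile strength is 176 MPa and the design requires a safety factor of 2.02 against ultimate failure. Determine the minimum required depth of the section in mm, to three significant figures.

h = 191 mm

σ_allow = 176/2.02 = 87.13 MPa.
For a rectangular section σ = 6M/(bh²), so h² = 6M/(b σ_allow) = 6×3.2700×10^7/(61.6×87.13) = 36560 mm².
h = 191.2 mm.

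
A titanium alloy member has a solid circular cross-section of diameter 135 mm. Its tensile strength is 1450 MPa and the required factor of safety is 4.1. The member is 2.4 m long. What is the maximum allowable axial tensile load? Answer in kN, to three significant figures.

F_allow = 5060 kN

σ_allow = 1450/4.1 = 353.7 MPa.
A = πd²/4 = π×135²/4 = 14310 mm².
F_allow = σ_allow × A = 353.7×14310 = 5.062×10^6 N.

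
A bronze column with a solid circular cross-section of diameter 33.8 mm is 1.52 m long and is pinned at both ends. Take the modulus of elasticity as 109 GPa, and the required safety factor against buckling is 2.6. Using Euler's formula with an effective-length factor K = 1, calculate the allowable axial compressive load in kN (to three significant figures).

P_allow = 11.5 kN

I = πd⁴/64 = π×33.8⁴/64 = 64070 mm⁴.
Effective length L_e = KL = 1×1.52 m = 1520 mm.
Euler critical load P_cr = π²EI/L_e² = π²×109000×64070/1520² = 29830 N.
P_allow = P_cr/n = 29830/2.6 = 11470 N.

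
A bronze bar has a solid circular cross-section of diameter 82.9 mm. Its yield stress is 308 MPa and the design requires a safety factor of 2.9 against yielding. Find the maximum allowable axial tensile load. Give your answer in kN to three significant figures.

F_allow = 573 kN

σ_allow = 308/2.9 = 106.2 MPa.
A = πd²/4 = π×82.9²/4 = 5398 mm².
F_allow = σ_allow × A = 106.2×5398 = 573300 N.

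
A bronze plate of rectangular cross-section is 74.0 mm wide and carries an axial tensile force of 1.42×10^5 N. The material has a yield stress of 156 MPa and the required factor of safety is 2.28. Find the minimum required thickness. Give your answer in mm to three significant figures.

σ_allow = 156/2.28 = 68.42 MPa.
Required area A = F/σ_allow = 142000/68.42 = 2075 mm².
t = A/w = 2075/74.0 = 28.05 mm.

t = 28.0 mm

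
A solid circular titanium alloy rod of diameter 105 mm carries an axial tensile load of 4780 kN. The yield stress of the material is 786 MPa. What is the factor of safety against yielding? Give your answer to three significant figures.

n = 1.42

A = πd²/4 = 8659 mm².
σ = F/A = 4780000/8659 = 552.0 MPa.
n = 786/552.0 = 1.424.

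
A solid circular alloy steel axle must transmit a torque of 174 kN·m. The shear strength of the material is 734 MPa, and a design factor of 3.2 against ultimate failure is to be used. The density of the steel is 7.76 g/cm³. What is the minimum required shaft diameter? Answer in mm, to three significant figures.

d = 157 mm

Allowable shear stress τ_allow = 734/3.2 = 229.4 MPa.
For a solid shaft τ = 16T/(πd³), so d³ = 16T/(π τ_allow) = 16×1.7400×10^8/(π×229.4) = 3.863×10^6 mm³.
d = (3.863×10^6)^(1/3) = 156.9 mm.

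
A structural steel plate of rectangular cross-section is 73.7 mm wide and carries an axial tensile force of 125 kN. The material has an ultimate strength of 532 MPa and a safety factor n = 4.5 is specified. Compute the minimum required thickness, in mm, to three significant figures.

σ_allow = 532/4.5 = 118.2 MPa.
Required area A = F/σ_allow = 125000/118.2 = 1057 mm².
t = A/w = 1057/73.7 = 14.35 mm.

t = 14.3 mm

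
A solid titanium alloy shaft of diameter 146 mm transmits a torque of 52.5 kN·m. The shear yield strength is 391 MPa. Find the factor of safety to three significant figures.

τ = 16T/(πd³) = 16×5.2500×10^7/(π×146³) = 85.92 MPa.
n = τ_limit/τ = 391/85.92 = 4.551.

n = 4.55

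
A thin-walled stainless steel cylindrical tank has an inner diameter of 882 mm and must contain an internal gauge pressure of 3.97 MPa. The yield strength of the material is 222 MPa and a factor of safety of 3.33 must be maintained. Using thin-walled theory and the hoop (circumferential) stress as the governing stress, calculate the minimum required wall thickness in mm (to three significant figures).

t = 26.3 mm

σ_allow = 222/3.33 = 66.67 MPa.
Hoop stress σ_h = pD/(2t), so t = pD/(2σ_allow) = 3.97×882/(2×66.67) = 26.26 mm.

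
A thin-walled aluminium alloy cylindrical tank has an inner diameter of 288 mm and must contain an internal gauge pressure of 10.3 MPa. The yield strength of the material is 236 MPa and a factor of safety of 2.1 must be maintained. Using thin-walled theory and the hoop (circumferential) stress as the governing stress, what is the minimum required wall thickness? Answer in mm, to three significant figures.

σ_allow = 236/2.1 = 112.4 MPa.
Hoop stress σ_h = pD/(2t), so t = pD/(2σ_allow) = 10.3×288/(2×112.4) = 13.20 mm.

t = 13.2 mm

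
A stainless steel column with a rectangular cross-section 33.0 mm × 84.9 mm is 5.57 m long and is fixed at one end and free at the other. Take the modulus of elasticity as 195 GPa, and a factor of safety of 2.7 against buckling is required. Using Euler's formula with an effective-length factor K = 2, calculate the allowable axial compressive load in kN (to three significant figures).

P_allow = 1.46 kN

Buckling occurs about the weak axis: I_min = h·b³/12 = 84.9×33.0³/12 = 254300 mm⁴ (b = 33.0 mm is the smaller dimension).
Effective length L_e = KL = 2×5.57 m = 11140 mm.
Euler critical load P_cr = π²EI/L_e² = π²×195000×254300/11140² = 3943 N.
P_allow = P_cr/n = 3943/2.7 = 1460 N.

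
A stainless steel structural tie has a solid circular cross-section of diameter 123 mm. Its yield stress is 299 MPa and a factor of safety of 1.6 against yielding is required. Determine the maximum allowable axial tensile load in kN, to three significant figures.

F_allow = 2220 kN

σ_allow = 299/1.6 = 186.9 MPa.
A = πd²/4 = π×123²/4 = 11880 mm².
F_allow = σ_allow × A = 186.9×11880 = 2.221×10^6 N.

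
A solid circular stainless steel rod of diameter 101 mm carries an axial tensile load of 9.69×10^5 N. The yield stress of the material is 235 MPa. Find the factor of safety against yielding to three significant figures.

n = 1.94

A = πd²/4 = 8012 mm².
σ = F/A = 969000/8012 = 120.9 MPa.
n = 235/120.9 = 1.943.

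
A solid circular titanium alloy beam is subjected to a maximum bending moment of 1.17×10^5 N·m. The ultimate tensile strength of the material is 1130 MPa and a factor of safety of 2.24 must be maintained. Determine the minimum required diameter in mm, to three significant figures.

d = 133 mm

σ_allow = 1130/2.24 = 504.5 MPa.
For a solid circular section σ = 32M/(πd³), so d³ = 32M/(π σ_allow) = 32×1.1700×10^8/(π×504.5) = 2.362×10^6 mm³.
d = 133.2 mm.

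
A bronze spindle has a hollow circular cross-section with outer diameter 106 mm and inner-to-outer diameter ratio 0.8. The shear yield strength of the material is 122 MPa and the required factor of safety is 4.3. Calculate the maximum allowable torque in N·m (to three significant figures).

τ_allow = 122/4.3 = 28.37 MPa.
For a hollow shaft T_allow = τ_allow·πd_o³(1−k⁴)/16 with 1−k⁴ = 0.5904, so πd_o³(1−k⁴)/16 = 138100 mm³.
T_allow = 28.37×138100 = 3.917×10^6 N·mm = 3917 N·m.

T_allow = 3920 N·m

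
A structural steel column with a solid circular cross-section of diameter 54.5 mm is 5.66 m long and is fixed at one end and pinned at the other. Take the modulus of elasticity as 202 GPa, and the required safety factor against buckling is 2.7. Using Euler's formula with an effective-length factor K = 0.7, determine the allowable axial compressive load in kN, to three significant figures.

P_allow = 20.4 kN

I = πd⁴/64 = π×54.5⁴/64 = 433100 mm⁴.
Effective length L_e = KL = 0.7×5.66 m = 3962 mm.
Euler critical load P_cr = π²EI/L_e² = π²×202000×433100/3962² = 55000 N.
P_allow = P_cr/n = 55000/2.7 = 20370 N.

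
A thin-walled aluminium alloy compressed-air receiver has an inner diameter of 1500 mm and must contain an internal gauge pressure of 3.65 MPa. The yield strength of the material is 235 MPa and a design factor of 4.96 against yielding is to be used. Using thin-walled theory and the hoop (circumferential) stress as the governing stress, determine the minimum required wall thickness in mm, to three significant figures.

σ_allow = 235/4.96 = 47.38 MPa.
Hoop stress σ_h = pD/(2t), so t = pD/(2σ_allow) = 3.65×1500/(2×47.38) = 57.78 mm.

t = 57.8 mm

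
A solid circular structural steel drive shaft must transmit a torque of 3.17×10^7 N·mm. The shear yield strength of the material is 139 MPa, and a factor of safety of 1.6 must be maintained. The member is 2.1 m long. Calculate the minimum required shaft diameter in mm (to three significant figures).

Allowable shear stress τ_allow = 139/1.6 = 86.88 MPa.
For a solid shaft τ = 16T/(πd³), so d³ = 16T/(π τ_allow) = 16×3.1700×10^7/(π×86.88) = 1.858×10^6 mm³.
d = (1.858×10^6)^(1/3) = 122.9 mm.

d = 123 mm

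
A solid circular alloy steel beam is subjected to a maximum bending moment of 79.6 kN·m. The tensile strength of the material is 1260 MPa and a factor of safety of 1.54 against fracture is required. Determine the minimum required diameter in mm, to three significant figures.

d = 99.7 mm

σ_allow = 1260/1.54 = 818.2 MPa.
For a solid circular section σ = 32M/(πd³), so d³ = 32M/(π σ_allow) = 32×7.9600×10^7/(π×818.2) = 991000 mm³.
d = 99.70 mm.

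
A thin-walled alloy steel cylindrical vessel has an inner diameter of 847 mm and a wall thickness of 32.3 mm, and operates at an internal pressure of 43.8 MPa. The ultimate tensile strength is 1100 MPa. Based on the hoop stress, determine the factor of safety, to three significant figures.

n = 1.92

σ_h = pD/(2t) = 43.8×847/(2×32.3) = 574.3 MPa.
n = 1100/574.3 = 1.915.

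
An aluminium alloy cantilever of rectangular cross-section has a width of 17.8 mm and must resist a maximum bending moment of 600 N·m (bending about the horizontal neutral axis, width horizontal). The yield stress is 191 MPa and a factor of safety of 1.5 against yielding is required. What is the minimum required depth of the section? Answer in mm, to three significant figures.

σ_allow = 191/1.5 = 127.3 MPa.
For a rectangular section σ = 6M/(bh²), so h² = 6M/(b σ_allow) = 6×600000/(17.8×127.3) = 1588 mm².
h = 39.85 mm.

h = 39.9 mm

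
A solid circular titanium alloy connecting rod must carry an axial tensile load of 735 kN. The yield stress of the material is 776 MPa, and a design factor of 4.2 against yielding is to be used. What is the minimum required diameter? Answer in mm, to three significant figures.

d = 71.2 mm

Allowable stress σ_allow = 776/4.2 = 184.8 MPa.
Required area A = F/σ_allow = 735000/184.8 = 3978 mm².
A = πd²/4 → d = √(4A/π) = 71.17 mm.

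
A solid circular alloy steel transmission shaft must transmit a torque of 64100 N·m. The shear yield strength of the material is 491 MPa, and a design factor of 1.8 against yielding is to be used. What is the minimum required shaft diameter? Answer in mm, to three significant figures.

Allowable shear stress τ_allow = 491/1.8 = 272.8 MPa.
For a solid shaft τ = 16T/(πd³), so d³ = 16T/(π τ_allow) = 16×6.4100×10^7/(π×272.8) = 1.197×10^6 mm³.
d = (1.197×10^6)^(1/3) = 106.2 mm.

d = 106 mm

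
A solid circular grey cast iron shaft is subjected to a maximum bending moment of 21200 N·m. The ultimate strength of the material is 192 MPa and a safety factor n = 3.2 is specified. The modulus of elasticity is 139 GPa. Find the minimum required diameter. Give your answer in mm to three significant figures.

d = 153 mm

σ_allow = 192/3.2 = 60.00 MPa.
For a solid circular section σ = 32M/(πd³), so d³ = 32M/(π σ_allow) = 32×2.1200×10^7/(π×60.00) = 3.599×10^6 mm³.
d = 153.2 mm.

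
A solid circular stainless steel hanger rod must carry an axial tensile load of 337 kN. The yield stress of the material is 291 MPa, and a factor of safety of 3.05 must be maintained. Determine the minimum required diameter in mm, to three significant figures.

d = 67.1 mm

Allowable stress σ_allow = 291/3.05 = 95.41 MPa.
Required area A = F/σ_allow = 337000/95.41 = 3532 mm².
A = πd²/4 → d = √(4A/π) = 67.06 mm.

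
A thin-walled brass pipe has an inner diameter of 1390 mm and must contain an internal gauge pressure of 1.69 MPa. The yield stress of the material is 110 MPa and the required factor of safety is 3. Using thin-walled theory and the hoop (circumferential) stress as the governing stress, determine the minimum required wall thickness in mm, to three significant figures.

σ_allow = 110/3 = 36.67 MPa.
Hoop stress σ_h = pD/(2t), so t = pD/(2σ_allow) = 1.69×1390/(2×36.67) = 32.03 mm.

t = 32.0 mm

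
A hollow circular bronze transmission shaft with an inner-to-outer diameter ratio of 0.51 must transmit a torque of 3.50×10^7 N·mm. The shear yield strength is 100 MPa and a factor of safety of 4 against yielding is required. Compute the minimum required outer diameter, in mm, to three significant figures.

τ_allow = 100/4 = 25.00 MPa.
For a hollow shaft τ = 16T/[πd_o³(1−k⁴)] with k = 0.51, so 1−k⁴ = 0.9323.
d_o³ = 16T/[π τ_allow (1−k⁴)] = 16×3.5000×10^7/(π×25.00×0.9323) = 7.648×10^6 mm³.
d_o = 197.0 mm.

d_o = 197 mm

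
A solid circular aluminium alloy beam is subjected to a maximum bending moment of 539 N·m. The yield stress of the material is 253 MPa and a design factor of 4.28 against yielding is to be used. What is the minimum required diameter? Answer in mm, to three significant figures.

σ_allow = 253/4.28 = 59.11 MPa.
For a solid circular section σ = 32M/(πd³), so d³ = 32M/(π σ_allow) = 32×539000/(π×59.11) = 92880 mm³.
d = 45.29 mm.

d = 45.3 mm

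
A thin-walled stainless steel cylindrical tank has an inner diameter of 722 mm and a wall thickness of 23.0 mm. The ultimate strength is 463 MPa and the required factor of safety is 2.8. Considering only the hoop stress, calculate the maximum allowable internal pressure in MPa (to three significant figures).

σ_allow = 463/2.8 = 165.4 MPa.
σ_h = pD/(2t) → p_allow = 2σ_allow t/D = 2×165.4×23.0/722 = 10.54 MPa.

p_allow = 10.5 MPa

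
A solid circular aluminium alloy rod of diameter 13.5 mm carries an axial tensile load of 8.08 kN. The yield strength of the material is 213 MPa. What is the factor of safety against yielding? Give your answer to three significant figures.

n = 3.77

A = πd²/4 = 143.1 mm².
σ = F/A = 8080.0/143.1 = 56.45 MPa.
n = 213/56.45 = 3.773.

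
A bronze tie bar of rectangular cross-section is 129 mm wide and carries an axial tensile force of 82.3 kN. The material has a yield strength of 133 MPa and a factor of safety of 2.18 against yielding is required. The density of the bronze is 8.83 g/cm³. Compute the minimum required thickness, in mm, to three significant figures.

σ_allow = 133/2.18 = 61.01 MPa.
Required area A = F/σ_allow = 82300/61.01 = 1349 mm².
t = A/w = 1349/129 = 10.46 mm.

t = 10.5 mm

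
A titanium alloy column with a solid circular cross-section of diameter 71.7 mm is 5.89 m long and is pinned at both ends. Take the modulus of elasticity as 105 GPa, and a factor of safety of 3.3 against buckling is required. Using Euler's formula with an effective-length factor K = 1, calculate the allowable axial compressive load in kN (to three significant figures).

P_allow = 11.7 kN

I = πd⁴/64 = π×71.7⁴/64 = 1.297×10^6 mm⁴.
Effective length L_e = KL = 1×5.89 m = 5890 mm.
Euler critical load P_cr = π²EI/L_e² = π²×105000×1.297×10^6/5890² = 38750 N.
P_allow = P_cr/n = 38750/3.3 = 11740 N.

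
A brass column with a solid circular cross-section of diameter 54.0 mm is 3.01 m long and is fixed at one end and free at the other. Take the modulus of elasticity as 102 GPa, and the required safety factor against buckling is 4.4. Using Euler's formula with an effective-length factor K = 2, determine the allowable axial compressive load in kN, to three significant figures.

I = πd⁴/64 = π×54.0⁴/64 = 417400 mm⁴.
Effective length L_e = KL = 2×3.01 m = 6020 mm.
Euler critical load P_cr = π²EI/L_e² = π²×102000×417400/6020² = 11590 N.
P_allow = P_cr/n = 11590/4.4 = 2635 N.

P_allow = 2.64 kN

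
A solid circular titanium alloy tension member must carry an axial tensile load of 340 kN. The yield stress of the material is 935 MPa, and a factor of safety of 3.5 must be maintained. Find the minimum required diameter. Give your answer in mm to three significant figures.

Allowable stress σ_allow = 935/3.5 = 267.1 MPa.
Required area A = F/σ_allow = 340000/267.1 = 1273 mm².
A = πd²/4 → d = √(4A/π) = 40.26 mm.

d = 40.3 mm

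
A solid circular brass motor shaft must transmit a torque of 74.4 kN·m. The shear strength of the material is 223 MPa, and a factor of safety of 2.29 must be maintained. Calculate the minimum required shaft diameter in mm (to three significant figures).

d = 157 mm

Allowable shear stress τ_allow = 223/2.29 = 97.38 MPa.
For a solid shaft τ = 16T/(πd³), so d³ = 16T/(π τ_allow) = 16×7.4400×10^7/(π×97.38) = 3.891×10^6 mm³.
d = (3.891×10^6)^(1/3) = 157.3 mm.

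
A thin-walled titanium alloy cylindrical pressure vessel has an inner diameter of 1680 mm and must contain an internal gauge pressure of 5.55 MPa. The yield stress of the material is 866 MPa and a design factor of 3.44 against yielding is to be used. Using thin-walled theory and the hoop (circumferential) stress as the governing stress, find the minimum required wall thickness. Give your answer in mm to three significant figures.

σ_allow = 866/3.44 = 251.7 MPa.
Hoop stress σ_h = pD/(2t), so t = pD/(2σ_allow) = 5.55×1680/(2×251.7) = 18.52 mm.

t = 18.5 mm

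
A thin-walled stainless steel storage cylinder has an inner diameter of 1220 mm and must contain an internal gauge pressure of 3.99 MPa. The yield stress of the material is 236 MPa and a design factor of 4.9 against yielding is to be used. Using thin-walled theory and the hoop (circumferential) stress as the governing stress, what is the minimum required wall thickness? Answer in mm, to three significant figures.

t = 50.5 mm

σ_allow = 236/4.9 = 48.16 MPa.
Hoop stress σ_h = pD/(2t), so t = pD/(2σ_allow) = 3.99×1220/(2×48.16) = 50.53 mm.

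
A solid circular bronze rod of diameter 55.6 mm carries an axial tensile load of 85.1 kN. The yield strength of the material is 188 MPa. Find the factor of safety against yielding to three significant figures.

n = 5.36

A = πd²/4 = 2428 mm².
σ = F/A = 85100/2428 = 35.05 MPa.
n = 188/35.05 = 5.364.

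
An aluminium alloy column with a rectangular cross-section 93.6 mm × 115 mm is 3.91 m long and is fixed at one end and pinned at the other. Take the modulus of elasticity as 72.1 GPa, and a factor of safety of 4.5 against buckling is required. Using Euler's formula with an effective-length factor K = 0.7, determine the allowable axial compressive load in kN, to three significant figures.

P_allow = 166 kN

Buckling occurs about the weak axis: I_min = h·b³/12 = 115×93.6³/12 = 7.859×10^6 mm⁴ (b = 93.6 mm is the smaller dimension).
Effective length L_e = KL = 0.7×3.91 m = 2737 mm.
Euler critical load P_cr = π²EI/L_e² = π²×72100×7.859×10^6/2737² = 746500 N.
P_allow = P_cr/n = 746500/4.5 = 165900 N.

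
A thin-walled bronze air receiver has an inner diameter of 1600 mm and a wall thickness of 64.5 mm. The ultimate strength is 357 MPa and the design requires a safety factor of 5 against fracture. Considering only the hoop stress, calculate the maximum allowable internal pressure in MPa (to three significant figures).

p_allow = 5.76 MPa

σ_allow = 357/5 = 71.40 MPa.
σ_h = pD/(2t) → p_allow = 2σ_allow t/D = 2×71.40×64.5/1600 = 5.757 MPa.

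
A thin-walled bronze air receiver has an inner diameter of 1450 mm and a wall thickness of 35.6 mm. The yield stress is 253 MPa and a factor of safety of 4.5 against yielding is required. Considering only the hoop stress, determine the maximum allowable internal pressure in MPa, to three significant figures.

σ_allow = 253/4.5 = 56.22 MPa.
σ_h = pD/(2t) → p_allow = 2σ_allow t/D = 2×56.22×35.6/1450 = 2.761 MPa.

p_allow = 2.76 MPa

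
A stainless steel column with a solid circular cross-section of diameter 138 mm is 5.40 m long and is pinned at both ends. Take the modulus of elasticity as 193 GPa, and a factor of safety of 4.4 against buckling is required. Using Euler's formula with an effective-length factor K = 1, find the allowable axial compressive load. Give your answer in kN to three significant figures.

I = πd⁴/64 = π×138⁴/64 = 1.780×10^7 mm⁴.
Effective length L_e = KL = 1×5.40 m = 5400 mm.
Euler critical load P_cr = π²EI/L_e² = π²×193000×1.780×10^7/5400² = 1.163×10^6 N.
P_allow = P_cr/n = 1.163×10^6/4.4 = 264300 N.

P_allow = 264 kN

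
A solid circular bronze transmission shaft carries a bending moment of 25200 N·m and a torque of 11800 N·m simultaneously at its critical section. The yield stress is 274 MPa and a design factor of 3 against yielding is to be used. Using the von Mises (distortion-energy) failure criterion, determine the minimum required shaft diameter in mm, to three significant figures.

d = 145 mm

σ_allow = σ_y/n = 274/3 = 91.33 MPa.
For a solid shaft σ_b = 32M/(πd³) and τ = 16T/(πd³), so the von Mises stress is σ' = (16/πd³)·√(4M²+3T²).
√(4M²+3T²) = √(4×(2.520×10^7)² + 3×(1.180×10^7)²) = 5.439×10^7 N·mm.
d³ = 16×5.439×10^7/(π×91.33) = 3.033×10^6 mm³.
d = 144.7 mm.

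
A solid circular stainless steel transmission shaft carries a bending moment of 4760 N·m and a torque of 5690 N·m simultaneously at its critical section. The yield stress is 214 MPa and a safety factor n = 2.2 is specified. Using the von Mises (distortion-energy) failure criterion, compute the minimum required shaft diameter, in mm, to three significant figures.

d = 89.5 mm

σ_allow = σ_y/n = 214/2.2 = 97.27 MPa.
For a solid shaft σ_b = 32M/(πd³) and τ = 16T/(πd³), so the von Mises stress is σ' = (16/πd³)·√(4M²+3T²).
√(4M²+3T²) = √(4×(4.760×10^6)² + 3×(5.690×10^6)²) = 1.370×10^7 N·mm.
d³ = 16×1.370×10^7/(π×97.27) = 717400 mm³.
d = 89.52 mm.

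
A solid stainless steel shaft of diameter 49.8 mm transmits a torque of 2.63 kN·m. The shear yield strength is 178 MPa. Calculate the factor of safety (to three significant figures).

τ = 16T/(πd³) = 16×2630000/(π×49.8³) = 108.5 MPa.
n = τ_limit/τ = 178/108.5 = 1.641.

n = 1.64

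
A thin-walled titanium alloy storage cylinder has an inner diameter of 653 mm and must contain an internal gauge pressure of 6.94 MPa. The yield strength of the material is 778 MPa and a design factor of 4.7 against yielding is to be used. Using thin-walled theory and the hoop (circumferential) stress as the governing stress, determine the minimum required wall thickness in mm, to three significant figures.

σ_allow = 778/4.7 = 165.5 MPa.
Hoop stress σ_h = pD/(2t), so t = pD/(2σ_allow) = 6.94×653/(2×165.5) = 13.69 mm.

t = 13.7 mm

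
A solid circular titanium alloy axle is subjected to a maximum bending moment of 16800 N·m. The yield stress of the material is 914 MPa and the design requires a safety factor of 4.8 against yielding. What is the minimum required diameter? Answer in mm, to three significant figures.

σ_allow = 914/4.8 = 190.4 MPa.
For a solid circular section σ = 32M/(πd³), so d³ = 32M/(π σ_allow) = 32×1.6800×10^7/(π×190.4) = 898700 mm³.
d = 96.50 mm.

d = 96.5 mm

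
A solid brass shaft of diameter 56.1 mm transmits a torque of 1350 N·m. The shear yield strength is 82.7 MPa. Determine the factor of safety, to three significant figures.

τ = 16T/(πd³) = 16×1350000/(π×56.1³) = 38.94 MPa.
n = τ_limit/τ = 82.7/38.94 = 2.124.

n = 2.12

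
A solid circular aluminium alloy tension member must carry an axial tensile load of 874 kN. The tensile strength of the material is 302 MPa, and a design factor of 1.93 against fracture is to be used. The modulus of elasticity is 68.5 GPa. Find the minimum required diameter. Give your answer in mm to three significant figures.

Allowable stress σ_allow = 302/1.93 = 156.5 MPa.
Required area A = F/σ_allow = 874000/156.5 = 5585 mm².
A = πd²/4 → d = √(4A/π) = 84.33 mm.

d = 84.3 mm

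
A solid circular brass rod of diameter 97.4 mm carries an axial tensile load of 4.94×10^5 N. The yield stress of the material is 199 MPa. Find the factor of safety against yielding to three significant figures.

A = πd²/4 = 7451 mm².
σ = F/A = 494000/7451 = 66.30 MPa.
n = 199/66.30 = 3.001.

n = 3.00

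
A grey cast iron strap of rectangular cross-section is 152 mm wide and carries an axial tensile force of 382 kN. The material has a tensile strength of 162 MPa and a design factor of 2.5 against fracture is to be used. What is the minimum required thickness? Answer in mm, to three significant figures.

σ_allow = 162/2.5 = 64.80 MPa.
Required area A = F/σ_allow = 382000/64.80 = 5895 mm².
t = A/w = 5895/152 = 38.78 mm.

t = 38.8 mm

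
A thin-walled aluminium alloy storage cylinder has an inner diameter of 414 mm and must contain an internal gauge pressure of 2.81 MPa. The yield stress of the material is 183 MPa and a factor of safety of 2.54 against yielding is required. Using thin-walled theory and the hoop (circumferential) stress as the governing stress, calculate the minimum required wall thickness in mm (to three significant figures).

σ_allow = 183/2.54 = 72.05 MPa.
Hoop stress σ_h = pD/(2t), so t = pD/(2σ_allow) = 2.81×414/(2×72.05) = 8.073 mm.

t = 8.07 mm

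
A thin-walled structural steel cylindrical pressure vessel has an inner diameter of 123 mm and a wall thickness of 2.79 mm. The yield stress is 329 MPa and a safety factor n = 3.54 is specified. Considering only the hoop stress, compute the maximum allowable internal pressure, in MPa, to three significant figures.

σ_allow = 329/3.54 = 92.94 MPa.
σ_h = pD/(2t) → p_allow = 2σ_allow t/D = 2×92.94×2.79/123 = 4.216 MPa.

p_allow = 4.22 MPa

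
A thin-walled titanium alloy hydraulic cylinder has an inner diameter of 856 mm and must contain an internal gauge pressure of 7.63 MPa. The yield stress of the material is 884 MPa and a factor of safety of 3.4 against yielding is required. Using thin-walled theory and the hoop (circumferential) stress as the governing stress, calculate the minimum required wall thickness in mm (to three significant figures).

σ_allow = 884/3.4 = 260.0 MPa.
Hoop stress σ_h = pD/(2t), so t = pD/(2σ_allow) = 7.63×856/(2×260.0) = 12.56 mm.

t = 12.6 mm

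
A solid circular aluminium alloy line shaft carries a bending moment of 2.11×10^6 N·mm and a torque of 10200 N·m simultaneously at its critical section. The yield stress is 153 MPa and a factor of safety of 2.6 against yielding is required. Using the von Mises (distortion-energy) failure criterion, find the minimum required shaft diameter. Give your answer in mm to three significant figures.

d = 116 mm

σ_allow = σ_y/n = 153/2.6 = 58.85 MPa.
For a solid shaft σ_b = 32M/(πd³) and τ = 16T/(πd³), so the von Mises stress is σ' = (16/πd³)·√(4M²+3T²).
√(4M²+3T²) = √(4×(2.110×10^6)² + 3×(1.020×10^7)²) = 1.816×10^7 N·mm.
d³ = 16×1.816×10^7/(π×58.85) = 1.572×10^6 mm³.
d = 116.3 mm.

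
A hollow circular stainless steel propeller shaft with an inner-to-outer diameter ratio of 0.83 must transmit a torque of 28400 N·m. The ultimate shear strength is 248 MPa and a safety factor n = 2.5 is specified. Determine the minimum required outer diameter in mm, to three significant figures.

d_o = 141 mm

τ_allow = 248/2.5 = 99.20 MPa.
For a hollow shaft τ = 16T/[πd_o³(1−k⁴)] with k = 0.83, so 1−k⁴ = 0.5254.
d_o³ = 16T/[π τ_allow (1−k⁴)] = 16×2.8400×10^7/(π×99.20×0.5254) = 2.775×10^6 mm³.
d_o = 140.5 mm.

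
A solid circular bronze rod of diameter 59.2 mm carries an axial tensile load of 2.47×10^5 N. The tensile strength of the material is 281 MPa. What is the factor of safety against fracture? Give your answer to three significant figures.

A = πd²/4 = 2753 mm².
σ = F/A = 247000/2753 = 89.74 MPa.
n = 281/89.74 = 3.131.

n = 3.13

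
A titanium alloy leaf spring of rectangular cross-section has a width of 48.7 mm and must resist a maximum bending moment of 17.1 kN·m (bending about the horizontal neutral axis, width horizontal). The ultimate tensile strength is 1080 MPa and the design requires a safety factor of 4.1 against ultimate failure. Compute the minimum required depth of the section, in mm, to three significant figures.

h = 89.4 mm

σ_allow = 1080/4.1 = 263.4 MPa.
For a rectangular section σ = 6M/(bh²), so h² = 6M/(b σ_allow) = 6×1.7100×10^7/(48.7×263.4) = 7998 mm².
h = 89.43 mm.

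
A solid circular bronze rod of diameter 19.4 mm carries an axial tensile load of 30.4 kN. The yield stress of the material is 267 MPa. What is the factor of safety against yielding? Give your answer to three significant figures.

n = 2.60

A = πd²/4 = 295.6 mm².
σ = F/A = 30400/295.6 = 102.8 MPa.
n = 267/102.8 = 2.596.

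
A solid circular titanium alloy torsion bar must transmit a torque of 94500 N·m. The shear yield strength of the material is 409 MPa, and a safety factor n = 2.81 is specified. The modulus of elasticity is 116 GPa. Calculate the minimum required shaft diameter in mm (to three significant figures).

Allowable shear stress τ_allow = 409/2.81 = 145.6 MPa.
For a solid shaft τ = 16T/(πd³), so d³ = 16T/(π τ_allow) = 16×9.4500×10^7/(π×145.6) = 3.307×10^6 mm³.
d = (3.307×10^6)^(1/3) = 149.0 mm.

d = 149 mm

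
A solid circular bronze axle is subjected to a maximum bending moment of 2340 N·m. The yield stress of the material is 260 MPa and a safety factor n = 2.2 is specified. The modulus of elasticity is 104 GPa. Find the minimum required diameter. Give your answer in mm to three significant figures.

d = 58.6 mm

σ_allow = 260/2.2 = 118.2 MPa.
For a solid circular section σ = 32M/(πd³), so d³ = 32M/(π σ_allow) = 32×2340000/(π×118.2) = 201700 mm³.
d = 58.64 mm.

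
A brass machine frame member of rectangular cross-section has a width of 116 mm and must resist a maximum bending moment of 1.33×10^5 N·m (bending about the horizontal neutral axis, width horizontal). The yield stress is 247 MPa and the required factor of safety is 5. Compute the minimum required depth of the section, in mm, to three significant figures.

h = 373 mm

σ_allow = 247/5 = 49.40 MPa.
For a rectangular section σ = 6M/(bh²), so h² = 6M/(b σ_allow) = 6×1.3300×10^8/(116×49.40) = 139300 mm².
h = 373.2 mm.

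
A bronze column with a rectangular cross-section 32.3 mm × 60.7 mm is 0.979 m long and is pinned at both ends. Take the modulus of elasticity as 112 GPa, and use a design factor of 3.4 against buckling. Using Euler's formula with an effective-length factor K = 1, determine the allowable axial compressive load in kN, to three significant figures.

Buckling occurs about the weak axis: I_min = h·b³/12 = 60.7×32.3³/12 = 170500 mm⁴ (b = 32.3 mm is the smaller dimension).
Effective length L_e = KL = 1×0.979 m = 979.0 mm.
Euler critical load P_cr = π²EI/L_e² = π²×112000×170500/979.0² = 196600 N.
P_allow = P_cr/n = 196600/3.4 = 57820 N.

P_allow = 57.8 kN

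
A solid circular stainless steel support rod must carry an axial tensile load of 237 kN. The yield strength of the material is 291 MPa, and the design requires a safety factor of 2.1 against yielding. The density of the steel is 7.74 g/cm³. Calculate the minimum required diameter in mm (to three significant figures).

Allowable stress σ_allow = 291/2.1 = 138.6 MPa.
Required area A = F/σ_allow = 237000/138.6 = 1710 mm².
A = πd²/4 → d = √(4A/π) = 46.67 mm.

d = 46.7 mm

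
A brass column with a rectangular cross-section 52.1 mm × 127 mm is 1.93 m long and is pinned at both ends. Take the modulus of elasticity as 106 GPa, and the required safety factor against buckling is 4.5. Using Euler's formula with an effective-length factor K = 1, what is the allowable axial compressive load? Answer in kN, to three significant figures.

P_allow = 93.4 kN

Buckling occurs about the weak axis: I_min = h·b³/12 = 127×52.1³/12 = 1.497×10^6 mm⁴ (b = 52.1 mm is the smaller dimension).
Effective length L_e = KL = 1×1.93 m = 1930 mm.
Euler critical load P_cr = π²EI/L_e² = π²×106000×1.497×10^6/1930² = 420400 N.
P_allow = P_cr/n = 420400/4.5 = 93410 N.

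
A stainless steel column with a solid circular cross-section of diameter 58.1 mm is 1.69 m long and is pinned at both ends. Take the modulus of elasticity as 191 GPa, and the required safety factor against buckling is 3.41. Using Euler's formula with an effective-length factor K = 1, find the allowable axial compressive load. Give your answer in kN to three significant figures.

P_allow = 108 kN

I = πd⁴/64 = π×58.1⁴/64 = 559300 mm⁴.
Effective length L_e = KL = 1×1.69 m = 1690 mm.
Euler critical load P_cr = π²EI/L_e² = π²×191000×559300/1690² = 369200 N.
P_allow = P_cr/n = 369200/3.41 = 108300 N.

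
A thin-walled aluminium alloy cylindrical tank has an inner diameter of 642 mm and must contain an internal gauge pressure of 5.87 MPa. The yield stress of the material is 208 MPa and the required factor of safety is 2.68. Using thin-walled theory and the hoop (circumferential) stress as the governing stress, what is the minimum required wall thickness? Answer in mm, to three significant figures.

t = 24.3 mm

σ_allow = 208/2.68 = 77.61 MPa.
Hoop stress σ_h = pD/(2t), so t = pD/(2σ_allow) = 5.87×642/(2×77.61) = 24.28 mm.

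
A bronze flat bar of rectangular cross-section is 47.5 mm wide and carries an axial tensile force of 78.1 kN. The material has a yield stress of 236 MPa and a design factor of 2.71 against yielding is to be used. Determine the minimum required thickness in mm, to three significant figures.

t = 18.9 mm

σ_allow = 236/2.71 = 87.08 MPa.
Required area A = F/σ_allow = 78100/87.08 = 896.8 mm².
t = A/w = 896.8/47.5 = 18.88 mm.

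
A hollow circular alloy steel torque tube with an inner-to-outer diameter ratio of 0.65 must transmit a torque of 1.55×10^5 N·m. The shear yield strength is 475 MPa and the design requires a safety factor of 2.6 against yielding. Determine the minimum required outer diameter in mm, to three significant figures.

d_o = 174 mm

τ_allow = 475/2.6 = 182.7 MPa.
For a hollow shaft τ = 16T/[πd_o³(1−k⁴)] with k = 0.65, so 1−k⁴ = 0.8215.
d_o³ = 16T/[π τ_allow (1−k⁴)] = 16×1.5500×10^8/(π×182.7×0.8215) = 5.260×10^6 mm³.
d_o = 173.9 mm.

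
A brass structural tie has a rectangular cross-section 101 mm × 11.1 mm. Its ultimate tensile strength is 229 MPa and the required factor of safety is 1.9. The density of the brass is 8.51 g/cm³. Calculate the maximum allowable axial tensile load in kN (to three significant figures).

F_allow = 135 kN

σ_allow = 229/1.9 = 120.5 MPa.
A = 101×11.1 = 1121 mm².
F_allow = σ_allow × A = 120.5×1121 = 135100 N.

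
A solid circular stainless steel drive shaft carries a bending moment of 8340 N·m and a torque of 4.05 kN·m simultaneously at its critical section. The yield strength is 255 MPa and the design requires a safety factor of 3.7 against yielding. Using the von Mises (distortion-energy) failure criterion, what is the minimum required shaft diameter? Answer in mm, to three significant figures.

d = 110 mm

σ_allow = σ_y/n = 255/3.7 = 68.92 MPa.
For a solid shaft σ_b = 32M/(πd³) and τ = 16T/(πd³), so the von Mises stress is σ' = (16/πd³)·√(4M²+3T²).
√(4M²+3T²) = √(4×(8.340×10^6)² + 3×(4.050×10^6)²) = 1.810×10^7 N·mm.
d³ = 16×1.810×10^7/(π×68.92) = 1.337×10^6 mm³.
d = 110.2 mm.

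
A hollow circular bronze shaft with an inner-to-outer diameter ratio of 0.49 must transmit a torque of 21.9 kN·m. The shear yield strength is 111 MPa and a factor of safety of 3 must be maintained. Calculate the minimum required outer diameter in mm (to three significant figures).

τ_allow = 111/3 = 37.00 MPa.
For a hollow shaft τ = 16T/[πd_o³(1−k⁴)] with k = 0.49, so 1−k⁴ = 0.9424.
d_o³ = 16T/[π τ_allow (1−k⁴)] = 16×2.1900×10^7/(π×37.00×0.9424) = 3.199×10^6 mm³.
d_o = 147.3 mm.

d_o = 147 mm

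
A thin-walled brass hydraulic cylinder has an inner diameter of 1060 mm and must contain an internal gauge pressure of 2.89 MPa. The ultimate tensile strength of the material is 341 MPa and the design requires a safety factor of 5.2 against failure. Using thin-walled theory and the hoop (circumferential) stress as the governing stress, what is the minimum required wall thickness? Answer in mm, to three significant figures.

t = 23.4 mm

σ_allow = 341/5.2 = 65.58 MPa.
Hoop stress σ_h = pD/(2t), so t = pD/(2σ_allow) = 2.89×1060/(2×65.58) = 23.36 mm.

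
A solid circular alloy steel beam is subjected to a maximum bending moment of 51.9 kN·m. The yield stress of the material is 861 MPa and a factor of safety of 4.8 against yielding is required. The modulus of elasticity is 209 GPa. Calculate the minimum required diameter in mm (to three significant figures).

σ_allow = 861/4.8 = 179.4 MPa.
For a solid circular section σ = 32M/(πd³), so d³ = 32M/(π σ_allow) = 32×5.1900×10^7/(π×179.4) = 2.947×10^6 mm³.
d = 143.4 mm.

d = 143 mm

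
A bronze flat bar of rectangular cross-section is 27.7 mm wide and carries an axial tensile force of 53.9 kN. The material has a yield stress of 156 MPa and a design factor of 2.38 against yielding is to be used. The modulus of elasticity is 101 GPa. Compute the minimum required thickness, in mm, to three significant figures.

σ_allow = 156/2.38 = 65.55 MPa.
Required area A = F/σ_allow = 53900/65.55 = 822.3 mm².
t = A/w = 822.3/27.7 = 29.69 mm.

t = 29.7 mm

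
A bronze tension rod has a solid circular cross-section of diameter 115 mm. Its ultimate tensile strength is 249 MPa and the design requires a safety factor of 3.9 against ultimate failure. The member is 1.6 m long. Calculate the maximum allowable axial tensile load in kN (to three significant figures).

F_allow = 663 kN

σ_allow = 249/3.9 = 63.85 MPa.
A = πd²/4 = π×115²/4 = 10390 mm².
F_allow = σ_allow × A = 63.85×10390 = 663200 N.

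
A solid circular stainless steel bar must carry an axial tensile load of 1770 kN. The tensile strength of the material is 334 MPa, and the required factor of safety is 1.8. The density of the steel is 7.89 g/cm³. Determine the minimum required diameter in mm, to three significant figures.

Allowable stress σ_allow = 334/1.8 = 185.6 MPa.
Required area A = F/σ_allow = 1770000/185.6 = 9539 mm².
A = πd²/4 → d = √(4A/π) = 110.2 mm.

d = 110 mm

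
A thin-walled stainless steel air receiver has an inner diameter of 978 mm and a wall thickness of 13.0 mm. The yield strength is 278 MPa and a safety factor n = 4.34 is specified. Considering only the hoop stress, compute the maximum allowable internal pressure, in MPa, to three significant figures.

σ_allow = 278/4.34 = 64.06 MPa.
σ_h = pD/(2t) → p_allow = 2σ_allow t/D = 2×64.06×13.0/978 = 1.703 MPa.

p_allow = 1.70 MPa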